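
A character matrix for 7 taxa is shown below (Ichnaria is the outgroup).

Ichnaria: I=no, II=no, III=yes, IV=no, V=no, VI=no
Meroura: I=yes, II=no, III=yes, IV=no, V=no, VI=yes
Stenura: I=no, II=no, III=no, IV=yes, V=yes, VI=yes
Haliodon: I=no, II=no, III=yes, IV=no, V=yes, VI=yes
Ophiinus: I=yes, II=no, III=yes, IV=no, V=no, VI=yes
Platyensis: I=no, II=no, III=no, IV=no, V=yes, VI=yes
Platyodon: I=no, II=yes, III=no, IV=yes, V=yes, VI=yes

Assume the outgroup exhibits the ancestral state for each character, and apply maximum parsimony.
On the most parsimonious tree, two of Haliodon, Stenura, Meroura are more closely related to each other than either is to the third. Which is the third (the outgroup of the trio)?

Character polarity is set by the outgroup: the derived state is whichever differs from the outgroup's state, so for III the derived state is 'no', and for the remaining characters it is 'yes'.
Only Meroura and Ophiinus show the derived state 'yes' for I, supporting them as a clade.
II (derived state 'yes') is unique to Platyodon (autapomorphy; uninformative for grouping).
III (derived state 'no') is shared by Platyensis, Platyodon, and Stenura — a synapomorphy uniting that clade.
IV: derived state 'yes' in Platyodon and Stenura only — synapomorphy for {Platyodon, Stenura}.
V: derived state 'yes' in Haliodon, Platyensis, Platyodon, and Stenura only — synapomorphy for {Haliodon, Platyensis, Platyodon, Stenura}.
All ingroup taxa share the derived state 'yes' for VI; it defines the ingroup but does not resolve relationships within it.
Most parsimonious ingroup topology: ((Meroura,Ophiinus),(((Stenura,Platyodon),Platyensis),Haliodon)).
Stenura and Haliodon share a more recent common ancestor with each other than either does with Meroura, so Meroura is the least closely related of the three.

Meroura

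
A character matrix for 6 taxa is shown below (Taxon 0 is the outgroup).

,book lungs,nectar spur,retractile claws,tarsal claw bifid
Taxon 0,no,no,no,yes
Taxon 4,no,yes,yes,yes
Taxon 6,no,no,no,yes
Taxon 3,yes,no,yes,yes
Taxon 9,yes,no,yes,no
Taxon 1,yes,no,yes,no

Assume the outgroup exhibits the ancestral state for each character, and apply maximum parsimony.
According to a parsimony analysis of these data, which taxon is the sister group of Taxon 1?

Taxon 9

Character polarity is set by the outgroup: the derived state is whichever differs from the outgroup's state, so for tarsal claw bifid the derived state is 'no', and for the remaining characters it is 'yes'.
book lungs (derived state 'yes') is shared by Taxon 1, Taxon 3, and Taxon 9 — a synapomorphy uniting that clade.
nectar spur: derived state 'yes' in Taxon 4 only — an autapomorphy, so it tells us nothing about relationships among taxa.
retractile claws: derived state 'yes' in Taxon 1, Taxon 3, Taxon 4, and Taxon 9 only — synapomorphy for {Taxon 1, Taxon 3, Taxon 4, Taxon 9}.
tarsal claw bifid (derived state 'no') is shared by Taxon 1 and Taxon 9 — a synapomorphy uniting that clade.
Most parsimonious ingroup topology: ((Taxon 4,(Taxon 3,(Taxon 9,Taxon 1))),Taxon 6).
Taxon 1 and Taxon 9 form a cherry on this tree, so they are sister taxa.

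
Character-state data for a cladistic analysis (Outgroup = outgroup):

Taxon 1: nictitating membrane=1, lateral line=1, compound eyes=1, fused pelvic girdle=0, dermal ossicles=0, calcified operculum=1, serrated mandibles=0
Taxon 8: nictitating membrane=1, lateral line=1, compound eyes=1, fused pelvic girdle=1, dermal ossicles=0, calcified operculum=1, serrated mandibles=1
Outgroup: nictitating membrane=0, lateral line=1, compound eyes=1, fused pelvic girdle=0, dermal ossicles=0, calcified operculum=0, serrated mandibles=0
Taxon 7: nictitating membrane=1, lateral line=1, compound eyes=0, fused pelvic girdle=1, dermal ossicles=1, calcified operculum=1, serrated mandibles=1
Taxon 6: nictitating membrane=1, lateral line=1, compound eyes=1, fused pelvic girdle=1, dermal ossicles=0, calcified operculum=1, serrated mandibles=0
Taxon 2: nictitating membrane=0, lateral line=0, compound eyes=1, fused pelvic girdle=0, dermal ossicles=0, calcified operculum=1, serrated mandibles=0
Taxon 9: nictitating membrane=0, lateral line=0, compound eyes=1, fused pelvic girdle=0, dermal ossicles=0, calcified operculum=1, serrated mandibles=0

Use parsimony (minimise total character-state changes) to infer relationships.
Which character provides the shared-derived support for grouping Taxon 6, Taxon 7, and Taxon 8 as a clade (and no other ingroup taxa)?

Character polarity is set by the outgroup: the derived state is whichever differs from the outgroup's state, so for lateral line, compound eyes the derived state is '0', and for the remaining characters it is '1'.
Only Taxon 1, Taxon 6, Taxon 7, and Taxon 8 show the derived state '1' for nictitating membrane, supporting them as a clade.
Only Taxon 2 and Taxon 9 show the derived state '0' for lateral line, supporting them as a clade.
compound eyes: derived state '0' in Taxon 7 only — an autapomorphy, so it tells us nothing about relationships among taxa.
fused pelvic girdle: derived state '1' in Taxon 6, Taxon 7, and Taxon 8 only — synapomorphy for {Taxon 6, Taxon 7, Taxon 8}.
dermal ossicles (derived state '1') is unique to Taxon 7 (autapomorphy; uninformative for grouping).
All ingroup taxa share the derived state '1' for calcified operculum; it defines the ingroup but does not resolve relationships within it.
serrated mandibles (derived state '1') is shared by Taxon 7 and Taxon 8 — a synapomorphy uniting that clade.
Most parsimonious ingroup topology: ((((Taxon 7,Taxon 8),Taxon 6),Taxon 1),(Taxon 9,Taxon 2)).
The clade {Taxon 6, Taxon 7, Taxon 8} is supported by fused pelvic girdle: its derived state '1' occurs in exactly those taxa and in no other taxon (including the outgroup).

fused pelvic girdle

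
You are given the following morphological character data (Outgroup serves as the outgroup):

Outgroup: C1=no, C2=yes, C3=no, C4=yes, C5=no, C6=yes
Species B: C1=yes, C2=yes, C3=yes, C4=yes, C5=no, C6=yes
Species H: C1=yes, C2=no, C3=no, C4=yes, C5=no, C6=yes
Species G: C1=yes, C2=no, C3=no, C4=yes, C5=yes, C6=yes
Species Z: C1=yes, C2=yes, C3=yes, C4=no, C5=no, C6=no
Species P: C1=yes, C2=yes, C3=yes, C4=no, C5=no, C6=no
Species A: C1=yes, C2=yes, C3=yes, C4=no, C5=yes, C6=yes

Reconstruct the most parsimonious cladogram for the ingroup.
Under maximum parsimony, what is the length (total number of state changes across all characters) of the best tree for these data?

7

Character polarity is set by the outgroup: the derived state is whichever differs from the outgroup's state, so for C2, C4, C6 the derived state is 'no', and for the remaining characters it is 'yes'.
C1 (derived state 'yes') is shared by all ingroup taxa — unites the whole ingroup.
C2 (derived state 'no') is shared by Species G and Species H — a synapomorphy uniting that clade.
Only Species A, Species B, Species P, and Species Z show the derived state 'yes' for C3, supporting them as a clade.
Only Species A, Species P, and Species Z show the derived state 'no' for C4, supporting them as a clade.
C5 groups Species A and Species G, which is incompatible with the clades supported by the remaining characters; treating it as convergent (homoplasy) costs fewer steps than any alternative tree.
Only Species P and Species Z show the derived state 'no' for C6, supporting them as a clade.
Most parsimonious ingroup topology: ((Species B,((Species Z,Species P),Species A)),(Species H,Species G)).
Changes per character on this tree: C1: 1; C2: 1; C3: 1; C4: 1; C5: 2; C6: 1.
Total = 7.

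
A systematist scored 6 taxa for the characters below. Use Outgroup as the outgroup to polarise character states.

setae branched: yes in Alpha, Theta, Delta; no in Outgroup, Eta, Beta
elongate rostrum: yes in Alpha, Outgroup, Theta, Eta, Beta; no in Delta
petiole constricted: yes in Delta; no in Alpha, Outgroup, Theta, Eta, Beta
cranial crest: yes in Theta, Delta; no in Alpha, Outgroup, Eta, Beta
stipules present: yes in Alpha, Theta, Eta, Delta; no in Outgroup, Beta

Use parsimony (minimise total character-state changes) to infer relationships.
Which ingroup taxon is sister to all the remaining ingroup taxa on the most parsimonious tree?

Beta

Character polarity is set by the outgroup: the derived state is whichever differs from the outgroup's state, so for elongate rostrum the derived state is 'no', and for the remaining characters it is 'yes'.
Only Alpha, Delta, and Theta show the derived state 'yes' for setae branched, supporting them as a clade.
elongate rostrum (derived state 'no') is unique to Delta (autapomorphy; uninformative for grouping).
petiole constricted: derived state 'yes' in Delta only — an autapomorphy, so it tells us nothing about relationships among taxa.
cranial crest (derived state 'yes') is shared by Delta and Theta — a synapomorphy uniting that clade.
stipules present: derived state 'yes' in Alpha, Delta, Eta, and Theta only — synapomorphy for {Alpha, Delta, Eta, Theta}.
Most parsimonious ingroup topology: (((Alpha,(Theta,Delta)),Eta),Beta).
Beta is sister to the clade containing all other ingroup taxa, so it is the earliest-diverging (most basal) ingroup lineage.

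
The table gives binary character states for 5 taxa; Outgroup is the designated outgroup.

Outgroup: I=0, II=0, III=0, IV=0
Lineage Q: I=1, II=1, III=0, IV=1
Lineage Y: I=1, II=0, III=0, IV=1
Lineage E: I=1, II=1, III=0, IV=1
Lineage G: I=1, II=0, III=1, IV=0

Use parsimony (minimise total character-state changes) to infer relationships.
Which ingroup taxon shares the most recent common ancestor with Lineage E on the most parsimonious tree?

Lineage Q

The outgroup has state '0' for every character, so '1' is the derived state throughout.
I (derived state '1') is shared by all ingroup taxa — unites the whole ingroup.
Only Lineage E and Lineage Q show the derived state '1' for II, supporting them as a clade.
III (derived state '1') is unique to Lineage G (autapomorphy; uninformative for grouping).
Only Lineage E, Lineage Q, and Lineage Y show the derived state '1' for IV, supporting them as a clade.
Most parsimonious ingroup topology: (((Lineage Q,Lineage E),Lineage Y),Lineage G).
Lineage E and Lineage Q form a cherry on this tree, so they are sister taxa.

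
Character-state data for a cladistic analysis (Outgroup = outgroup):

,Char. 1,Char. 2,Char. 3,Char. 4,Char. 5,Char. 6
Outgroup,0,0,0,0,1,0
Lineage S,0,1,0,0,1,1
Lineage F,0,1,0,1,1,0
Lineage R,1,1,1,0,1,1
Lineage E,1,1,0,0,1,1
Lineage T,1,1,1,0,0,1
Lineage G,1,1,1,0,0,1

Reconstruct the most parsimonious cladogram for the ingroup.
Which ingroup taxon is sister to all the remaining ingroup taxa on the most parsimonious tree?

Lineage F

Character polarity is set by the outgroup: the derived state is whichever differs from the outgroup's state, so for Char. 5 the derived state is '0', and for the remaining characters it is '1'.
Char. 1: derived state '1' in Lineage E, Lineage G, Lineage R, and Lineage T only — synapomorphy for {Lineage E, Lineage G, Lineage R, Lineage T}.
All ingroup taxa share the derived state '1' for Char. 2; it defines the ingroup but does not resolve relationships within it.
Char. 3: derived state '1' in Lineage G, Lineage R, and Lineage T only — synapomorphy for {Lineage G, Lineage R, Lineage T}.
Char. 4: derived state '1' in Lineage F only — an autapomorphy, so it tells us nothing about relationships among taxa.
Char. 5: derived state '0' in Lineage G and Lineage T only — synapomorphy for {Lineage G, Lineage T}.
Char. 6 (derived state '1') is shared by Lineage E, Lineage G, Lineage R, Lineage S, and Lineage T — a synapomorphy uniting that clade.
Most parsimonious ingroup topology: ((Lineage S,((Lineage R,(Lineage T,Lineage G)),Lineage E)),Lineage F).
Lineage F is sister to the clade containing all other ingroup taxa, so it is the earliest-diverging (most basal) ingroup lineage.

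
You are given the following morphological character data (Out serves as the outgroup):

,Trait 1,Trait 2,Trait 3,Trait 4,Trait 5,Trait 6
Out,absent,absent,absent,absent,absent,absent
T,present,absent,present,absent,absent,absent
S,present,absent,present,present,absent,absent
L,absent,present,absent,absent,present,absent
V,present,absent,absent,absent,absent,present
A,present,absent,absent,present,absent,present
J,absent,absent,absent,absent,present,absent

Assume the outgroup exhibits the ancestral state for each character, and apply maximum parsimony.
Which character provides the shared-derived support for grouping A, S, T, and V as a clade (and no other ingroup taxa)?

The outgroup has state 'absent' for every character, so 'present' is the derived state throughout.
Only A, S, T, and V show the derived state 'present' for Trait 1, supporting them as a clade.
Trait 2: derived state 'present' in L only — an autapomorphy, so it tells us nothing about relationships among taxa.
Trait 3 (derived state 'present') is shared by S and T — a synapomorphy uniting that clade.
Trait 4 groups A and S, which is incompatible with the clades supported by the remaining characters; treating it as convergent (homoplasy) costs fewer steps than any alternative tree.
Only J and L show the derived state 'present' for Trait 5, supporting them as a clade.
Only A and V show the derived state 'present' for Trait 6, supporting them as a clade.
Most parsimonious ingroup topology: (((T,S),(V,A)),(L,J)).
The clade {A, S, T, V} is supported by Trait 1: its derived state 'present' occurs in exactly those taxa and in no other taxon (including the outgroup).

Trait 1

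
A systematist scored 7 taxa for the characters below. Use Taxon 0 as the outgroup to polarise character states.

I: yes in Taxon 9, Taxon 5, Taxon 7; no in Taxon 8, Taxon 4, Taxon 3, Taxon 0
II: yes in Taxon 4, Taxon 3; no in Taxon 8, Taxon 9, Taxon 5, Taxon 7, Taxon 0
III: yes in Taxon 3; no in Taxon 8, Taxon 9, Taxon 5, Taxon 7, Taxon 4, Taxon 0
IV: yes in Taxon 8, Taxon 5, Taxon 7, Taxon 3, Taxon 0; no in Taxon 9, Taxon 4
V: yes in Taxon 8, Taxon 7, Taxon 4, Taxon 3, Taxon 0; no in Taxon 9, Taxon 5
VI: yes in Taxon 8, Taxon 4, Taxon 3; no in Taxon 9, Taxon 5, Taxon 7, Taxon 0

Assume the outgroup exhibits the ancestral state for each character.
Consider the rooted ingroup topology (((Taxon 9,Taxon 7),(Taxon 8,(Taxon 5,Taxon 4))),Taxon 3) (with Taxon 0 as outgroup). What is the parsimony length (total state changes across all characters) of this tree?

Map each character onto (((Taxon 9,Taxon 7),(Taxon 8,(Taxon 5,Taxon 4))),Taxon 3) (rooted by Taxon 0) and count the minimum state changes it requires (Fitch parsimony):
I: 2; II: 2; III: 1; IV: 2; V: 2; VI: 3.
Total tree length = 12.

12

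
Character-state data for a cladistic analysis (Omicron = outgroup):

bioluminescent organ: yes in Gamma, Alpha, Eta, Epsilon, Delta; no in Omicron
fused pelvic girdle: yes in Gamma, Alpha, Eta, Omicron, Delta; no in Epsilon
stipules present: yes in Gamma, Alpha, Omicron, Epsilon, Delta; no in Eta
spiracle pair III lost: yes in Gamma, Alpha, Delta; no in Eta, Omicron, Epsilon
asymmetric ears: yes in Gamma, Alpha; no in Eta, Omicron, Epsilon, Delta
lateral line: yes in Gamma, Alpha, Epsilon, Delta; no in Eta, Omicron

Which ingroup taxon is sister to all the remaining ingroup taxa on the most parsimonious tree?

Eta

Character polarity is set by the outgroup: the derived state is whichever differs from the outgroup's state, so for fused pelvic girdle, stipules present the derived state is 'no', and for the remaining characters it is 'yes'.
All ingroup taxa share the derived state 'yes' for bioluminescent organ; it defines the ingroup but does not resolve relationships within it.
fused pelvic girdle (derived state 'no') is unique to Epsilon (autapomorphy; uninformative for grouping).
stipules present: derived state 'no' in Eta only — an autapomorphy, so it tells us nothing about relationships among taxa.
spiracle pair III lost: derived state 'yes' in Alpha, Delta, and Gamma only — synapomorphy for {Alpha, Delta, Gamma}.
asymmetric ears (derived state 'yes') is shared by Alpha and Gamma — a synapomorphy uniting that clade.
lateral line (derived state 'yes') is shared by Alpha, Delta, Epsilon, and Gamma — a synapomorphy uniting that clade.
Most parsimonious ingroup topology: ((Epsilon,((Gamma,Alpha),Delta)),Eta).
Eta is sister to the clade containing all other ingroup taxa, so it is the earliest-diverging (most basal) ingroup lineage.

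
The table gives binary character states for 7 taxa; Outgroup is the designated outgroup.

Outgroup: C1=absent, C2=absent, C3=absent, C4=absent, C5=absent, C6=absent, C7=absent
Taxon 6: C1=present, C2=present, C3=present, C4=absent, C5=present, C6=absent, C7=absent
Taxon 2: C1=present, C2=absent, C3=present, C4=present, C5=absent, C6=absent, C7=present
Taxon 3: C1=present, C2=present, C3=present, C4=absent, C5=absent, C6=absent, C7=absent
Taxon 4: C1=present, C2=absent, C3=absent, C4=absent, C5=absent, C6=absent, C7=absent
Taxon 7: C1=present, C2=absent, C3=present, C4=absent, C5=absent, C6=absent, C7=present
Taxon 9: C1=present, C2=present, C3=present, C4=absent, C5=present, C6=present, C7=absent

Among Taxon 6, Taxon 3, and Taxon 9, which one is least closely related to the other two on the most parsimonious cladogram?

Taxon 3

The outgroup has state 'absent' for every character, so 'present' is the derived state throughout.
All ingroup taxa share the derived state 'present' for C1; it defines the ingroup but does not resolve relationships within it.
C2: derived state 'present' in Taxon 3, Taxon 6, and Taxon 9 only — synapomorphy for {Taxon 3, Taxon 6, Taxon 9}.
C3: derived state 'present' in Taxon 2, Taxon 3, Taxon 6, Taxon 7, and Taxon 9 only — synapomorphy for {Taxon 2, Taxon 3, Taxon 6, Taxon 7, Taxon 9}.
C4 (derived state 'present') is unique to Taxon 2 (autapomorphy; uninformative for grouping).
C5 (derived state 'present') is shared by Taxon 6 and Taxon 9 — a synapomorphy uniting that clade.
C6 (derived state 'present') is unique to Taxon 9 (autapomorphy; uninformative for grouping).
Only Taxon 2 and Taxon 7 show the derived state 'present' for C7, supporting them as a clade.
Most parsimonious ingroup topology: ((((Taxon 6,Taxon 9),Taxon 3),(Taxon 2,Taxon 7)),Taxon 4).
Taxon 9 and Taxon 6 share a more recent common ancestor with each other than either does with Taxon 3, so Taxon 3 is the least closely related of the three.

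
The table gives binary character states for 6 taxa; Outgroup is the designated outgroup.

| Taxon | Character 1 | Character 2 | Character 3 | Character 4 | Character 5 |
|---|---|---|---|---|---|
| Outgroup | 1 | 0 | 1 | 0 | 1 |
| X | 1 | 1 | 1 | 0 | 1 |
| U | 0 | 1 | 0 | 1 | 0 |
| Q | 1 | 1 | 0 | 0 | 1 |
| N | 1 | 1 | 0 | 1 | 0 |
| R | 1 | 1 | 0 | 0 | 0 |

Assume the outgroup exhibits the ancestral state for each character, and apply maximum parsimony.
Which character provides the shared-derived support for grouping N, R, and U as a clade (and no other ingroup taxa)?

Character 5

Character polarity is set by the outgroup: the derived state is whichever differs from the outgroup's state, so for Character 1, Character 3, Character 5 the derived state is '0', and for the remaining characters it is '1'.
Character 1: derived state '0' in U only — an autapomorphy, so it tells us nothing about relationships among taxa.
Character 2 (derived state '1') is shared by all ingroup taxa — unites the whole ingroup.
Character 3: derived state '0' in N, Q, R, and U only — synapomorphy for {N, Q, R, U}.
Only N and U show the derived state '1' for Character 4, supporting them as a clade.
Character 5: derived state '0' in N, R, and U only — synapomorphy for {N, R, U}.
Most parsimonious ingroup topology: (X,(((U,N),R),Q)).
The clade {N, R, U} is supported by Character 5: its derived state '0' occurs in exactly those taxa and in no other taxon (including the outgroup).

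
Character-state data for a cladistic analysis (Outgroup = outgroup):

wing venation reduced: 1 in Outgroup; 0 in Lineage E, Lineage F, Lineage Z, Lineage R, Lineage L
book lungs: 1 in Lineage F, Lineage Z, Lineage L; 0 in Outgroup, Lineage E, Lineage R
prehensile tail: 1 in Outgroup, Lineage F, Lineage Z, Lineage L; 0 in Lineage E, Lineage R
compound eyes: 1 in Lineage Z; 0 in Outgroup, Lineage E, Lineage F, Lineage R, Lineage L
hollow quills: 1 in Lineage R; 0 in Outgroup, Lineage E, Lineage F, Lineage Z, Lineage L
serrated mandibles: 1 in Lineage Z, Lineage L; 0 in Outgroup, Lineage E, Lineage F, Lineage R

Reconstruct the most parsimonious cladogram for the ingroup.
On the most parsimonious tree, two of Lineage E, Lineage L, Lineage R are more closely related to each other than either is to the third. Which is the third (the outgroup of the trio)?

Lineage L

Character polarity is set by the outgroup: the derived state is whichever differs from the outgroup's state, so for wing venation reduced, prehensile tail the derived state is '0', and for the remaining characters it is '1'.
All ingroup taxa share the derived state '0' for wing venation reduced; it defines the ingroup but does not resolve relationships within it.
book lungs (derived state '1') is shared by Lineage F, Lineage L, and Lineage Z — a synapomorphy uniting that clade.
prehensile tail (derived state '0') is shared by Lineage E and Lineage R — a synapomorphy uniting that clade.
compound eyes (derived state '1') is unique to Lineage Z (autapomorphy; uninformative for grouping).
hollow quills (derived state '1') is unique to Lineage R (autapomorphy; uninformative for grouping).
serrated mandibles (derived state '1') is shared by Lineage L and Lineage Z — a synapomorphy uniting that clade.
Most parsimonious ingroup topology: ((Lineage E,Lineage R),(Lineage F,(Lineage Z,Lineage L))).
Lineage R and Lineage E share a more recent common ancestor with each other than either does with Lineage L, so Lineage L is the least closely related of the three.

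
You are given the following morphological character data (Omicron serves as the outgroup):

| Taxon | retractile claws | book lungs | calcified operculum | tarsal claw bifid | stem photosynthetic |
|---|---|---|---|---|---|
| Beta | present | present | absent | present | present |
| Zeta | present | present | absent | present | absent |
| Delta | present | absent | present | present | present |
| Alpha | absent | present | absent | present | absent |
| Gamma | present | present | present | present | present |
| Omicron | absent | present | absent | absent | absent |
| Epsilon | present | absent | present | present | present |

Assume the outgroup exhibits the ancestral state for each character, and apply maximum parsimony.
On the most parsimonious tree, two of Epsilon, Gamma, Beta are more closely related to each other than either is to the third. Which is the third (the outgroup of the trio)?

Character polarity is set by the outgroup: the derived state is whichever differs from the outgroup's state, so for book lungs the derived state is 'absent', and for the remaining characters it is 'present'.
Only Beta, Delta, Epsilon, Gamma, and Zeta show the derived state 'present' for retractile claws, supporting them as a clade.
book lungs: derived state 'absent' in Delta and Epsilon only — synapomorphy for {Delta, Epsilon}.
Only Delta, Epsilon, and Gamma show the derived state 'present' for calcified operculum, supporting them as a clade.
tarsal claw bifid (derived state 'present') is shared by all ingroup taxa — unites the whole ingroup.
stem photosynthetic: derived state 'present' in Beta, Delta, Epsilon, and Gamma only — synapomorphy for {Beta, Delta, Epsilon, Gamma}.
Most parsimonious ingroup topology: (((((Delta,Epsilon),Gamma),Beta),Zeta),Alpha).
Gamma and Epsilon share a more recent common ancestor with each other than either does with Beta, so Beta is the least closely related of the three.

Beta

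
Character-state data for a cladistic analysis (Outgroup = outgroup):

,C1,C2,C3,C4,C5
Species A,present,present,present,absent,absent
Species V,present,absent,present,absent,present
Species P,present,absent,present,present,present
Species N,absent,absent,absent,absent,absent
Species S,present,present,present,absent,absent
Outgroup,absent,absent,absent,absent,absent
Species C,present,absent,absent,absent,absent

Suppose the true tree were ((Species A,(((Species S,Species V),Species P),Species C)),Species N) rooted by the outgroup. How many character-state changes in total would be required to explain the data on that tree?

Map each character onto ((Species A,(((Species S,Species V),Species P),Species C)),Species N) (rooted by Outgroup) and count the minimum state changes it requires (Fitch parsimony):
C1: 1; C2: 2; C3: 2; C4: 1; C5: 2.
Total tree length = 8.

8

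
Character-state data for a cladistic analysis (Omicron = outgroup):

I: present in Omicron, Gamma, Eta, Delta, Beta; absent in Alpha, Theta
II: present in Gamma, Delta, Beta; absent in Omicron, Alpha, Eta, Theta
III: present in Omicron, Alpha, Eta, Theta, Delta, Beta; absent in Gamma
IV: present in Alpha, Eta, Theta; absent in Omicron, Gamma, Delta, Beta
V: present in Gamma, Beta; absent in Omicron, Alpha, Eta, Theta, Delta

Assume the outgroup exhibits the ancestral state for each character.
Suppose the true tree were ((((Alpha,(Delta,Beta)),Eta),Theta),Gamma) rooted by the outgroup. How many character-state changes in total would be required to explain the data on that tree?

9

Map each character onto ((((Alpha,(Delta,Beta)),Eta),Theta),Gamma) (rooted by Omicron) and count the minimum state changes it requires (Fitch parsimony):
I: 2; II: 2; III: 1; IV: 2; V: 2.
Total tree length = 9.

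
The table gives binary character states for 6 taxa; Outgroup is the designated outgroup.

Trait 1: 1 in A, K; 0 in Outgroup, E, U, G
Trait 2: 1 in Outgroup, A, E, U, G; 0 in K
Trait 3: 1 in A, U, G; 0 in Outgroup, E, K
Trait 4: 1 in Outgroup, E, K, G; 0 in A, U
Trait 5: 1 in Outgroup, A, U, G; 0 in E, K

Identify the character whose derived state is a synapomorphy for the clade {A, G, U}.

Trait 3

Character polarity is set by the outgroup: the derived state is whichever differs from the outgroup's state, so for Trait 2, Trait 4, Trait 5 the derived state is '0', and for the remaining characters it is '1'.
Trait 1 groups A and K, which is incompatible with the clades supported by the remaining characters; treating it as convergent (homoplasy) costs fewer steps than any alternative tree.
Trait 2: derived state '0' in K only — an autapomorphy, so it tells us nothing about relationships among taxa.
Trait 3 (derived state '1') is shared by A, G, and U — a synapomorphy uniting that clade.
Trait 4: derived state '0' in A and U only — synapomorphy for {A, U}.
Trait 5: derived state '0' in E and K only — synapomorphy for {E, K}.
Most parsimonious ingroup topology: (((A,U),G),(K,E)).
The clade {A, G, U} is supported by Trait 3: its derived state '1' occurs in exactly those taxa and in no other taxon (including the outgroup).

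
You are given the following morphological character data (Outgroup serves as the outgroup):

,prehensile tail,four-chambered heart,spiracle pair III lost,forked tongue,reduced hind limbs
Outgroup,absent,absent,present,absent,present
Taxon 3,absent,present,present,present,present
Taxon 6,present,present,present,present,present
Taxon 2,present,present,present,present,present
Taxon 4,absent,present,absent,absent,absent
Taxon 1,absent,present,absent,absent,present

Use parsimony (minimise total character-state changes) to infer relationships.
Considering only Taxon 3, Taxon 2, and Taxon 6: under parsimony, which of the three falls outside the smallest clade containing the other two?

Character polarity is set by the outgroup: the derived state is whichever differs from the outgroup's state, so for spiracle pair III lost, reduced hind limbs the derived state is 'absent', and for the remaining characters it is 'present'.
Only Taxon 2 and Taxon 6 show the derived state 'present' for prehensile tail, supporting them as a clade.
All ingroup taxa share the derived state 'present' for four-chambered heart; it defines the ingroup but does not resolve relationships within it.
spiracle pair III lost: derived state 'absent' in Taxon 1 and Taxon 4 only — synapomorphy for {Taxon 1, Taxon 4}.
forked tongue: derived state 'present' in Taxon 2, Taxon 3, and Taxon 6 only — synapomorphy for {Taxon 2, Taxon 3, Taxon 6}.
reduced hind limbs (derived state 'absent') is unique to Taxon 4 (autapomorphy; uninformative for grouping).
Most parsimonious ingroup topology: ((Taxon 3,(Taxon 6,Taxon 2)),(Taxon 4,Taxon 1)).
Taxon 6 and Taxon 2 share a more recent common ancestor with each other than either does with Taxon 3, so Taxon 3 is the least closely related of the three.

Taxon 3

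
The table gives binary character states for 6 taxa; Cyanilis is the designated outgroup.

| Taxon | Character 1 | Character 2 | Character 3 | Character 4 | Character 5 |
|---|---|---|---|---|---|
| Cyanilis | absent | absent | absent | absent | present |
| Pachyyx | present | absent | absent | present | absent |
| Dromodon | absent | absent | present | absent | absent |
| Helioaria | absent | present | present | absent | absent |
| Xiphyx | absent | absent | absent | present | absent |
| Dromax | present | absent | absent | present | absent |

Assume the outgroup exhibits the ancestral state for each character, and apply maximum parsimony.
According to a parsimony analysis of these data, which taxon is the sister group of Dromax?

Character polarity is set by the outgroup: the derived state is whichever differs from the outgroup's state, so for Character 5 the derived state is 'absent', and for the remaining characters it is 'present'.
Only Dromax and Pachyyx show the derived state 'present' for Character 1, supporting them as a clade.
Character 2 (derived state 'present') is unique to Helioaria (autapomorphy; uninformative for grouping).
Only Dromodon and Helioaria show the derived state 'present' for Character 3, supporting them as a clade.
Character 4 (derived state 'present') is shared by Dromax, Pachyyx, and Xiphyx — a synapomorphy uniting that clade.
Character 5 (derived state 'absent') is shared by all ingroup taxa — unites the whole ingroup.
Most parsimonious ingroup topology: (((Pachyyx,Dromax),Xiphyx),(Dromodon,Helioaria)).
Dromax and Pachyyx form a cherry on this tree, so they are sister taxa.

Pachyyx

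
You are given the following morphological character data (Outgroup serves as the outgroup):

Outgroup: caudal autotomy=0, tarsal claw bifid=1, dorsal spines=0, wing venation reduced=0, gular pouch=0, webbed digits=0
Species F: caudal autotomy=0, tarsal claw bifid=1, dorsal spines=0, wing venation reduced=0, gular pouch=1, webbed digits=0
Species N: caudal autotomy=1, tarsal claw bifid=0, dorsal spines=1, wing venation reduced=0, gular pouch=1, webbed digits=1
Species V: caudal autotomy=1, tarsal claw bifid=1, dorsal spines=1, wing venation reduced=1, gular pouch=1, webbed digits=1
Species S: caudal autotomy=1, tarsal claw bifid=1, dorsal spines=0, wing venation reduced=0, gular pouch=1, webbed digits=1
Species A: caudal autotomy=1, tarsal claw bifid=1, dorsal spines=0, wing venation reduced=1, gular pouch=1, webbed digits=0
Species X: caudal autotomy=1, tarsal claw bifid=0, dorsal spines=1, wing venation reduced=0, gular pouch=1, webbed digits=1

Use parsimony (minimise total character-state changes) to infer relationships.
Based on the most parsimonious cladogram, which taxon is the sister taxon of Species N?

Character polarity is set by the outgroup: the derived state is whichever differs from the outgroup's state, so for tarsal claw bifid the derived state is '0', and for the remaining characters it is '1'.
caudal autotomy (derived state '1') is shared by Species A, Species N, Species S, Species V, and Species X — a synapomorphy uniting that clade.
tarsal claw bifid (derived state '0') is shared by Species N and Species X — a synapomorphy uniting that clade.
dorsal spines: derived state '1' in Species N, Species V, and Species X only — synapomorphy for {Species N, Species V, Species X}.
wing venation reduced groups Species A and Species V, which is incompatible with the clades supported by the remaining characters; treating it as convergent (homoplasy) costs fewer steps than any alternative tree.
gular pouch (derived state '1') is shared by all ingroup taxa — unites the whole ingroup.
webbed digits: derived state '1' in Species N, Species S, Species V, and Species X only — synapomorphy for {Species N, Species S, Species V, Species X}.
Most parsimonious ingroup topology: (Species F,((((Species N,Species X),Species V),Species S),Species A)).
Species N and Species X form a cherry on this tree, so they are sister taxa.

Species X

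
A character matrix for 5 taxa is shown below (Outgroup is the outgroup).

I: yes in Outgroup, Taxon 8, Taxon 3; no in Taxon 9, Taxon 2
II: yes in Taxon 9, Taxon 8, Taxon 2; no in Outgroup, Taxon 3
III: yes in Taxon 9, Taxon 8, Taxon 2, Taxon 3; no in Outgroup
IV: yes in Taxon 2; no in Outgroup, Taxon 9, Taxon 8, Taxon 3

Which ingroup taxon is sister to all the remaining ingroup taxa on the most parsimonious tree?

Character polarity is set by the outgroup: the derived state is whichever differs from the outgroup's state, so for I the derived state is 'no', and for the remaining characters it is 'yes'.
I: derived state 'no' in Taxon 2 and Taxon 9 only — synapomorphy for {Taxon 2, Taxon 9}.
Only Taxon 2, Taxon 8, and Taxon 9 show the derived state 'yes' for II, supporting them as a clade.
III (derived state 'yes') is shared by all ingroup taxa — unites the whole ingroup.
IV: derived state 'yes' in Taxon 2 only — an autapomorphy, so it tells us nothing about relationships among taxa.
Most parsimonious ingroup topology: (((Taxon 9,Taxon 2),Taxon 8),Taxon 3).
Taxon 3 is sister to the clade containing all other ingroup taxa, so it is the earliest-diverging (most basal) ingroup lineage.

Taxon 3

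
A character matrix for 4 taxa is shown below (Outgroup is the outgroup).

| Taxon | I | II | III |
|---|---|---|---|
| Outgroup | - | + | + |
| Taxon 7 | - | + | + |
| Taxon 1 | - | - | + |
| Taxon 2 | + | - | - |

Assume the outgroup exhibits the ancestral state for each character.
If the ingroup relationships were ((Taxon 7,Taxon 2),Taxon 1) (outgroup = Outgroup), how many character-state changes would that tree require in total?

Map each character onto ((Taxon 7,Taxon 2),Taxon 1) (rooted by Outgroup) and count the minimum state changes it requires (Fitch parsimony):
I: 1; II: 2; III: 1.
Total tree length = 4.

4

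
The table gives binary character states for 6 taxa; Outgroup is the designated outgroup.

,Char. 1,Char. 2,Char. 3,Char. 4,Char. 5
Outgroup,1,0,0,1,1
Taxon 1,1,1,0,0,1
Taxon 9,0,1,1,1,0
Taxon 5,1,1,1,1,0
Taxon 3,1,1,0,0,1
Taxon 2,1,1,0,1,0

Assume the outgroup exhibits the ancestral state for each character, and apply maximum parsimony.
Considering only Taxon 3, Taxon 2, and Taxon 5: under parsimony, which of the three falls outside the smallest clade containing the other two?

Taxon 3

Character polarity is set by the outgroup: the derived state is whichever differs from the outgroup's state, so for Char. 1, Char. 4, Char. 5 the derived state is '0', and for the remaining characters it is '1'.
Char. 1 (derived state '0') is unique to Taxon 9 (autapomorphy; uninformative for grouping).
All ingroup taxa share the derived state '1' for Char. 2; it defines the ingroup but does not resolve relationships within it.
Char. 3: derived state '1' in Taxon 5 and Taxon 9 only — synapomorphy for {Taxon 5, Taxon 9}.
Only Taxon 1 and Taxon 3 show the derived state '0' for Char. 4, supporting them as a clade.
Char. 5: derived state '0' in Taxon 2, Taxon 5, and Taxon 9 only — synapomorphy for {Taxon 2, Taxon 5, Taxon 9}.
Most parsimonious ingroup topology: ((Taxon 1,Taxon 3),((Taxon 9,Taxon 5),Taxon 2)).
Taxon 5 and Taxon 2 share a more recent common ancestor with each other than either does with Taxon 3, so Taxon 3 is the least closely related of the three.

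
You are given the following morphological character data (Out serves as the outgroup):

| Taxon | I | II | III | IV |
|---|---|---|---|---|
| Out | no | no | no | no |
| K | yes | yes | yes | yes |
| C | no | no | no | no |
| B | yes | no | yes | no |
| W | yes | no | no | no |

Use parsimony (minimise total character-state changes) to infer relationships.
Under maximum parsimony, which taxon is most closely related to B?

K

The outgroup has state 'no' for every character, so 'yes' is the derived state throughout.
I: derived state 'yes' in B, K, and W only — synapomorphy for {B, K, W}.
II: derived state 'yes' in K only — an autapomorphy, so it tells us nothing about relationships among taxa.
III (derived state 'yes') is shared by B and K — a synapomorphy uniting that clade.
IV (derived state 'yes') is unique to K (autapomorphy; uninformative for grouping).
Most parsimonious ingroup topology: (((K,B),W),C).
B and K form a cherry on this tree, so they are sister taxa.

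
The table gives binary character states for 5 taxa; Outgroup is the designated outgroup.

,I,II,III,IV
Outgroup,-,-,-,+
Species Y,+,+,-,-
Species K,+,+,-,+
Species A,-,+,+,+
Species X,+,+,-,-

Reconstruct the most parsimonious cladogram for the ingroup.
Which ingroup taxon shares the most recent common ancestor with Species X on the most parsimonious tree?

Character polarity is set by the outgroup: the derived state is whichever differs from the outgroup's state, so for IV the derived state is '-', and for the remaining characters it is '+'.
I: derived state '+' in Species K, Species X, and Species Y only — synapomorphy for {Species K, Species X, Species Y}.
All ingroup taxa share the derived state '+' for II; it defines the ingroup but does not resolve relationships within it.
III: derived state '+' in Species A only — an autapomorphy, so it tells us nothing about relationships among taxa.
IV (derived state '-') is shared by Species X and Species Y — a synapomorphy uniting that clade.
Most parsimonious ingroup topology: (((Species Y,Species X),Species K),Species A).
Species X and Species Y form a cherry on this tree, so they are sister taxa.

Species Y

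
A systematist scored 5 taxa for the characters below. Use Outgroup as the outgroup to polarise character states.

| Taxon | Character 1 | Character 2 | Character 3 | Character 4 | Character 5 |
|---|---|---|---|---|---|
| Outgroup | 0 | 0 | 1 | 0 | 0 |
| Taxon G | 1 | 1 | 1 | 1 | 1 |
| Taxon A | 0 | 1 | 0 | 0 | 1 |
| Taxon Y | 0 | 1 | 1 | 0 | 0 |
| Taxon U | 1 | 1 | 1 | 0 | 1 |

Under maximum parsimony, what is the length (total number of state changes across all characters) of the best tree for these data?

Character polarity is set by the outgroup: the derived state is whichever differs from the outgroup's state, so for Character 3 the derived state is '0', and for the remaining characters it is '1'.
Character 1 (derived state '1') is shared by Taxon G and Taxon U — a synapomorphy uniting that clade.
All ingroup taxa share the derived state '1' for Character 2; it defines the ingroup but does not resolve relationships within it.
Character 3 (derived state '0') is unique to Taxon A (autapomorphy; uninformative for grouping).
Character 4 (derived state '1') is unique to Taxon G (autapomorphy; uninformative for grouping).
Character 5 (derived state '1') is shared by Taxon A, Taxon G, and Taxon U — a synapomorphy uniting that clade.
Most parsimonious ingroup topology: (((Taxon G,Taxon U),Taxon A),Taxon Y).
Changes per character on this tree: Character 1: 1; Character 2: 1; Character 3: 1; Character 4: 1; Character 5: 1.
Total = 5.

5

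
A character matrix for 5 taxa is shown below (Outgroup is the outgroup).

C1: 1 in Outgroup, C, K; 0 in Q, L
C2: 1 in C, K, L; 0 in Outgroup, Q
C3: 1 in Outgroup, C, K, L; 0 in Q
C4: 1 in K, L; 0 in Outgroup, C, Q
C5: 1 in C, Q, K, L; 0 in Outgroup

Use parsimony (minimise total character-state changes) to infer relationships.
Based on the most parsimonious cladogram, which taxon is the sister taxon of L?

Character polarity is set by the outgroup: the derived state is whichever differs from the outgroup's state, so for C1, C3 the derived state is '0', and for the remaining characters it is '1'.
C1 groups L and Q, which is incompatible with the clades supported by the remaining characters; treating it as convergent (homoplasy) costs fewer steps than any alternative tree.
C2 (derived state '1') is shared by C, K, and L — a synapomorphy uniting that clade.
C3 (derived state '0') is unique to Q (autapomorphy; uninformative for grouping).
Only K and L show the derived state '1' for C4, supporting them as a clade.
C5 (derived state '1') is shared by all ingroup taxa — unites the whole ingroup.
Most parsimonious ingroup topology: ((C,(K,L)),Q).
L and K form a cherry on this tree, so they are sister taxa.

K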